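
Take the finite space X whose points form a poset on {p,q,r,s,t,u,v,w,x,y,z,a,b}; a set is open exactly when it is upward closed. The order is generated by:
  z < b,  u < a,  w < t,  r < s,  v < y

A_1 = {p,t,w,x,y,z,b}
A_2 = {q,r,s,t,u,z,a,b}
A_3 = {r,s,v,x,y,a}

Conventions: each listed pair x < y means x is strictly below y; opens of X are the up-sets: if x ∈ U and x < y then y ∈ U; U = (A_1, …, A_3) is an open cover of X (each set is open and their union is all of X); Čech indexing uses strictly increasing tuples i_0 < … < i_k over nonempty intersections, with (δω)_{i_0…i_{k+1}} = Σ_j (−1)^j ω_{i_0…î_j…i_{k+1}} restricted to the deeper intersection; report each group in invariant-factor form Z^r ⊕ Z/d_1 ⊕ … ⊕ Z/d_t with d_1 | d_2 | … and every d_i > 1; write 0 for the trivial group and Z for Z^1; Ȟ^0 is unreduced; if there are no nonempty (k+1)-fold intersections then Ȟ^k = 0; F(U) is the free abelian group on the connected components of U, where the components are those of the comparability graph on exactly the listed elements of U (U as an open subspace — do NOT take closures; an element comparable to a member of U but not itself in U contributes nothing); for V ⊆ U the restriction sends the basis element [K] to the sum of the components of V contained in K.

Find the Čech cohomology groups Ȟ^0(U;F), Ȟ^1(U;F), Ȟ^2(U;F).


intersection data:
  A12={t,z,b} A13={x,y} A23={r,s,a}
components per intersection:
  A1: {p} {t,w} {x} {y} {z,b}
  A2: {q} {r,s} {t} {u,a} {z,b}
  A3: {r,s} {v,y} {x} {a}
  A12: {t} {z,b}
  A13: {x} {y}
  A23: {r,s} {a}
C dims 14,6; δ0: rk 6, SNF 1^6
Ȟ^0 = (14 − 6) − 0 = 8, so Ȟ^0 ≅ Z^8
Ȟ^1 = (6 − 0) − 6 = 0, so Ȟ^1 ≅ 0
Ȟ^2 = (0 − 0) − 0 = 0, so Ȟ^2 ≅ 0

Ȟ^0(U;F) ≅ Z^8; Ȟ^1(U;F) ≅ 0; Ȟ^2(U;F) ≅ 0


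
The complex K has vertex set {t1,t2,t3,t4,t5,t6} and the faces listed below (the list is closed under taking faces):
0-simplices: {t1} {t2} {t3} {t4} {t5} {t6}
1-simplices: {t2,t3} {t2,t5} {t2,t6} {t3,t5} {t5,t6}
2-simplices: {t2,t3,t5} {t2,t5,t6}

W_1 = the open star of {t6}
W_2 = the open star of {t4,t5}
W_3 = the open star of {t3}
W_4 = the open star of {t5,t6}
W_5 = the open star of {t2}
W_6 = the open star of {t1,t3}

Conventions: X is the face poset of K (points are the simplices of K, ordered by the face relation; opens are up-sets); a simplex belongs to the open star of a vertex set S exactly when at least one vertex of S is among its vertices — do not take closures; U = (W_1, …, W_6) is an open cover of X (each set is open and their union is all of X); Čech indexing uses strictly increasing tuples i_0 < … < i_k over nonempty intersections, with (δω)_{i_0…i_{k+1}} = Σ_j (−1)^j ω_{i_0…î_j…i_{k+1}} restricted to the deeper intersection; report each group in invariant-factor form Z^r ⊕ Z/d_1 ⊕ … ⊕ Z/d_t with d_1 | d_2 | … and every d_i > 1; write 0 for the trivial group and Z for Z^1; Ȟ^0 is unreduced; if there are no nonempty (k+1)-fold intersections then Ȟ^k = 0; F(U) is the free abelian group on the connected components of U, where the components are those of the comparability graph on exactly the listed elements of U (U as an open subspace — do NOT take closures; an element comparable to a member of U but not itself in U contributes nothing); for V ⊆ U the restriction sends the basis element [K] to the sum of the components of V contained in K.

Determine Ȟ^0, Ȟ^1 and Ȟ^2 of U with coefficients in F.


Ȟ^0 ≅ Z^3; Ȟ^1 ≅ 0; Ȟ^2 ≅ 0

nerve simplices:
  W1={{t6},{t2,t6},{t5,t6},{t2,t5,t6}} W2={{t4},{t5},{t2,t5},{t3,t5},{t5,t6},{t2,t3,t5},{t2,t5,t6}} W3={{t3},{t2,t3},{t3,t5},{t2,t3,t5}} W4={{t5},{t6},{t2,t5},{t2,t6},{t3,t5},{t5,t6},{t2,t3,t5},{t2,t5,t6}} W5={{t2},{t2,t3},{t2,t5},{t2,t6},{t2,t3,t5},{t2,t5,t6}} W6={{t1},{t3},{t2,t3},{t3,t5},{t2,t3,t5}}
  W12={{t5,t6},{t2,t5,t6}} W14={{t6},{t2,t6},{t5,t6},{t2,t5,t6}} W15={{t2,t6},{t2,t5,t6}} W23={{t3,t5},{t2,t3,t5}} W24={{t5},{t2,t5},{t3,t5},{t5,t6},{t2,t3,t5},{t2,t5,t6}} W25={{t2,t5},{t2,t3,t5},{t2,t5,t6}} W26={{t3,t5},{t2,t3,t5}} W34={{t3,t5},{t2,t3,t5}} W35={{t2,t3},{t2,t3,t5}} W36={{t3},{t2,t3},{t3,t5},{t2,t3,t5}} W45={{t2,t5},{t2,t6},{t2,t3,t5},{t2,t5,t6}} W46={{t3,t5},{t2,t3,t5}} W56={{t2,t3},{t2,t3,t5}}
  W124={{t5,t6},{t2,t5,t6}} W125={{t2,t5,t6}} W145={{t2,t6},{t2,t5,t6}} W234={{t3,t5},{t2,t3,t5}} W235={{t2,t3,t5}} W236={{t3,t5},{t2,t3,t5}} W245={{t2,t5},{t2,t3,t5},{t2,t5,t6}} W246={{t3,t5},{t2,t3,t5}} W256={{t2,t3,t5}} W345={{t2,t3,t5}} W346={{t3,t5},{t2,t3,t5}} W356={{t2,t3},{t2,t3,t5}} W456={{t2,t3,t5}}
  W1245={{t2,t5,t6}} W2345={{t2,t3,t5}} W2346={{t3,t5},{t2,t3,t5}} W2356={{t2,t3,t5}} W2456={{t2,t3,t5}} W3456={{t2,t3,t5}}
  W23456={{t2,t3,t5}}
components per intersection:
  W1: {{t6},{t2,t6},{t5,t6},{t2,t5,t6}}
  W2: {{t4}} {{t5},{t2,t5},{t3,t5},{t5,t6},{t2,t3,t5},{t2,t5,t6}}
  W3: {{t3},{t2,t3},{t3,t5},{t2,t3,t5}}
  W4: {{t5},{t6},{t2,t5},{t2,t6},{t3,t5},{t5,t6},{t2,t3,t5},{t2,t5,t6}}
  W5: {{t2},{t2,t3},{t2,t5},{t2,t6},{t2,t3,t5},{t2,t5,t6}}
  W6: {{t1}} {{t3},{t2,t3},{t3,t5},{t2,t3,t5}}
  W12: {{t5,t6},{t2,t5,t6}}
  W14: {{t6},{t2,t6},{t5,t6},{t2,t5,t6}}
  W15: {{t2,t6},{t2,t5,t6}}
  W23: {{t3,t5},{t2,t3,t5}}
  W24: {{t5},{t2,t5},{t3,t5},{t5,t6},{t2,t3,t5},{t2,t5,t6}}
  W25: {{t2,t5},{t2,t3,t5},{t2,t5,t6}}
  W26: {{t3,t5},{t2,t3,t5}}
  W34: {{t3,t5},{t2,t3,t5}}
  W35: {{t2,t3},{t2,t3,t5}}
  W36: {{t3},{t2,t3},{t3,t5},{t2,t3,t5}}
  W45: {{t2,t5},{t2,t6},{t2,t3,t5},{t2,t5,t6}}
  W46: {{t3,t5},{t2,t3,t5}}
  W56: {{t2,t3},{t2,t3,t5}}
  W124: {{t5,t6},{t2,t5,t6}}
  W125: {{t2,t5,t6}}
  W145: {{t2,t6},{t2,t5,t6}}
  W234: {{t3,t5},{t2,t3,t5}}
  W235: {{t2,t3,t5}}
  W236: {{t3,t5},{t2,t3,t5}}
  W245: {{t2,t5},{t2,t3,t5},{t2,t5,t6}}
  W246: {{t3,t5},{t2,t3,t5}}
  W256: {{t2,t3,t5}}
  W345: {{t2,t3,t5}}
  W346: {{t3,t5},{t2,t3,t5}}
  W356: {{t2,t3},{t2,t3,t5}}
  W456: {{t2,t3,t5}}
  W1245: {{t2,t5,t6}}
  W2345: {{t2,t3,t5}}
  W2346: {{t3,t5},{t2,t3,t5}}
  W2356: {{t2,t3,t5}}
  W2456: {{t2,t3,t5}}
  W3456: {{t2,t3,t5}}
  W23456: {{t2,t3,t5}}
C dims 8,13,13,6; δ0: rk 5, SNF 1^5; δ1: rk 8, SNF 1^8; δ2: rk 5, SNF 1^5
degree 0: 8−5−0 = 3 → Ȟ^0 ≅ Z^3
degree 1: 13−8−5 = 0 → Ȟ^1 ≅ 0
degree 2: 13−5−8 = 0 → Ȟ^2 ≅ 0


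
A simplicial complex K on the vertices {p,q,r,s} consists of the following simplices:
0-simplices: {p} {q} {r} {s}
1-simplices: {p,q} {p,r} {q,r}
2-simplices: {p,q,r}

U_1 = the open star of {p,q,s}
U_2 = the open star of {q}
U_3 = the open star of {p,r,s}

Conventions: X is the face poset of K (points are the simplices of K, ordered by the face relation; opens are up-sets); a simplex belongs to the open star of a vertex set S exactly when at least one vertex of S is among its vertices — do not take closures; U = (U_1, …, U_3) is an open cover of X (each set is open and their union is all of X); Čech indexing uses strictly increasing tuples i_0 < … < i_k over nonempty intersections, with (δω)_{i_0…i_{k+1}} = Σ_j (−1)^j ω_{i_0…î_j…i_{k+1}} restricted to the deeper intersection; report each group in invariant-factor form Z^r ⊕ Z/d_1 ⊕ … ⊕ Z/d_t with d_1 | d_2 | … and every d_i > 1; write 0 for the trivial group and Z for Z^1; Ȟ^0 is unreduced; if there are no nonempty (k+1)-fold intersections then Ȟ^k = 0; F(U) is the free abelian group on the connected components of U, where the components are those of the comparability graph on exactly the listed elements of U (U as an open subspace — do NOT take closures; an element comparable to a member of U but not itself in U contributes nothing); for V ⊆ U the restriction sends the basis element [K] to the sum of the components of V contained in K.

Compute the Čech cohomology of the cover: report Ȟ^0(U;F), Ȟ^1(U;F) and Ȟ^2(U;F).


nonempty overlaps:
  U1={{p},{q},{s},{p,q},{p,r},{q,r},{p,q,r}} U2={{q},{p,q},{q,r},{p,q,r}} U3={{p},{r},{s},{p,q},{p,r},{q,r},{p,q,r}}
  U12={{q},{p,q},{q,r},{p,q,r}} U13={{p},{s},{p,q},{p,r},{q,r},{p,q,r}} U23={{p,q},{q,r},{p,q,r}}
  U123={{p,q},{q,r},{p,q,r}}
components per intersection:
  U1: {{p},{q},{p,q},{p,r},{q,r},{p,q,r}} {{s}}
  U2: {{q},{p,q},{q,r},{p,q,r}}
  U3: {{p},{r},{p,q},{p,r},{q,r},{p,q,r}} {{s}}
  U12: {{q},{p,q},{q,r},{p,q,r}}
  U13: {{p},{p,q},{p,r},{q,r},{p,q,r}} {{s}}
  U23: {{p,q},{q,r},{p,q,r}}
  U123: {{p,q},{q,r},{p,q,r}}
C dims 5,4,1; δ0: rk 3, SNF 1^3; δ1: rk 1, SNF 1^1
degree 0: 5−3−0 = 2 → Ȟ^0 ≅ Z^2
degree 1: 4−1−3 = 0 → Ȟ^1 ≅ 0
degree 2: 1−0−1 = 0 → Ȟ^2 ≅ 0

Ȟ^0 ≅ Z^2; Ȟ^1 ≅ 0; Ȟ^2 ≅ 0


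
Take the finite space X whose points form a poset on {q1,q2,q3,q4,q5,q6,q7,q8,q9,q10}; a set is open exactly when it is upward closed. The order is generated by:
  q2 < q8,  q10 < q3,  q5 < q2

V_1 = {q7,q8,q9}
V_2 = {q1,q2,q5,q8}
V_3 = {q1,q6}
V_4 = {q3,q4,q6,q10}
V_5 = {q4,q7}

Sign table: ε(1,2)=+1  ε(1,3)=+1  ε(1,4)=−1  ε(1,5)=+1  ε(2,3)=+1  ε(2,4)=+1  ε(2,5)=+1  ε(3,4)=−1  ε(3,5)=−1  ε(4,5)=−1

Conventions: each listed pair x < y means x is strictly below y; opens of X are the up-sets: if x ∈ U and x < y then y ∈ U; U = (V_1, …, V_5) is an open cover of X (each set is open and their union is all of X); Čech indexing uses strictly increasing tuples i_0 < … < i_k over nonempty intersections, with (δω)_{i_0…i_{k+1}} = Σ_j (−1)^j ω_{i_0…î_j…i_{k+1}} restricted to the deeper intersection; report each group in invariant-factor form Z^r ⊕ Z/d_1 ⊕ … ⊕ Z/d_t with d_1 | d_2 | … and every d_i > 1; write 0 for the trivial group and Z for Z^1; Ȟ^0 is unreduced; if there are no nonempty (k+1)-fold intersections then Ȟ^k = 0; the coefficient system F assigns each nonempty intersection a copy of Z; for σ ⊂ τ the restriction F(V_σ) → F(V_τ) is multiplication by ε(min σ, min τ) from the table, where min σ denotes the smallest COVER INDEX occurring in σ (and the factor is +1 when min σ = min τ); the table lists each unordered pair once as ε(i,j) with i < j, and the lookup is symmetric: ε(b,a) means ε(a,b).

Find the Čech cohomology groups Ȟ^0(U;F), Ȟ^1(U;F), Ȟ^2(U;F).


Ȟ^0 ≅ Z; Ȟ^1 ≅ Z; Ȟ^2 ≅ 0

intersection data:
  V12={q8} V15={q7} V23={q1} V34={q6} V45={q4}
C dims 5,5; δ0: rk 4, SNF 1^4
Ȟ^0 = (5 − 4) − 0 = 1, so Ȟ^0 ≅ Z
Ȟ^1 = (5 − 0) − 4 = 1, so Ȟ^1 ≅ Z
Ȟ^2 = (0 − 0) − 0 = 0, so Ȟ^2 ≅ 0


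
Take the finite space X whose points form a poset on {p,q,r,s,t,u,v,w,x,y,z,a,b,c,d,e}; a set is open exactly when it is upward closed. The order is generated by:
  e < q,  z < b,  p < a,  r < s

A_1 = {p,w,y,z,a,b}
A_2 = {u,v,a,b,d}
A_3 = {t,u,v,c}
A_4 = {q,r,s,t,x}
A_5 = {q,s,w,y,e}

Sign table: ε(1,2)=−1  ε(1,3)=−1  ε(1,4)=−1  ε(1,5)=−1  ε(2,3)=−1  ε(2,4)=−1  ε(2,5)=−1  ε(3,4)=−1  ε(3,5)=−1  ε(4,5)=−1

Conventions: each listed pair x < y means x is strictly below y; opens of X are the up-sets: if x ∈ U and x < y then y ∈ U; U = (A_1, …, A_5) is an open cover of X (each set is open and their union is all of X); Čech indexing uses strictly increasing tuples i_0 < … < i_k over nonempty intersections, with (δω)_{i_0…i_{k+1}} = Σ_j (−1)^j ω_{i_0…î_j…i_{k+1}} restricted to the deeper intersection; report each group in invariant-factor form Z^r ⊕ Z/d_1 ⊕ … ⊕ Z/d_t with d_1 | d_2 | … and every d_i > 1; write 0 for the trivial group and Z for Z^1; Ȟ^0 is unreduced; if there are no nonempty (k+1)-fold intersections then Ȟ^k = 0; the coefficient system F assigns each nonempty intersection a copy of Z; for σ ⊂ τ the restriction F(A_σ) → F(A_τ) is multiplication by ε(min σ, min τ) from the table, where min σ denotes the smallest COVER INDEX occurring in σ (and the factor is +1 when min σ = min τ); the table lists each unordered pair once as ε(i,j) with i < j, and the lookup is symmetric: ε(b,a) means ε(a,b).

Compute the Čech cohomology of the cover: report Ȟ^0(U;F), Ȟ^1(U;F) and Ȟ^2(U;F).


intersection data:
  A12={a,b} A15={w,y} A23={u,v} A34={t} A45={q,s}
C dims 5,5; δ0: rk 5, SNF 1^4·2
Ȟ^0 = (5 − 5) − 0 = 0, so Ȟ^0 ≅ 0
Ȟ^1 = (5 − 0) − 5 = 0 plus torsion [2], so Ȟ^1 ≅ Z/2
Ȟ^2 = (0 − 0) − 0 = 0, so Ȟ^2 ≅ 0

Ȟ^0 = 0, Ȟ^1 = Z/2, Ȟ^2 = 0


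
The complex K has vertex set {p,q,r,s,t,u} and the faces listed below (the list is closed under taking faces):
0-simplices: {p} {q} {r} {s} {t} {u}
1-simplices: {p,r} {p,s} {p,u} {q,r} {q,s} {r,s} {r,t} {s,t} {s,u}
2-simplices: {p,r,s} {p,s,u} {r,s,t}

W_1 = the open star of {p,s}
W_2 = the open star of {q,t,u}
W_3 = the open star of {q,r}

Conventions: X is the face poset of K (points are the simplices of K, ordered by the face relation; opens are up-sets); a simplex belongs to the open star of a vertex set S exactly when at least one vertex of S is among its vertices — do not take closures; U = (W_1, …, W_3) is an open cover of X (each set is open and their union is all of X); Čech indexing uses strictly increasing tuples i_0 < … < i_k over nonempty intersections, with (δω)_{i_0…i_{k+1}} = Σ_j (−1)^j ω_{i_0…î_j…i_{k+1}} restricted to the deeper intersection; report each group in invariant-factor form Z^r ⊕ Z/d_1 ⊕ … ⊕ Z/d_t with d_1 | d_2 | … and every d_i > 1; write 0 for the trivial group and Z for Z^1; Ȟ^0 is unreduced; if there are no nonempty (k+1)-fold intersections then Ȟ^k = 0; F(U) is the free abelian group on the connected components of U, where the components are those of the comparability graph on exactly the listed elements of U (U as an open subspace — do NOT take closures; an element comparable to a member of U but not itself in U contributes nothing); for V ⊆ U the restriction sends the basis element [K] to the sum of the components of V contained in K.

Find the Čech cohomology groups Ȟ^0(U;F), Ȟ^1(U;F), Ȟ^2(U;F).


nerve of the cover:
  W1={{p},{s},{p,r},{p,s},{p,u},{q,s},{r,s},{s,t},{s,u},{p,r,s},{p,s,u},{r,s,t}} W2={{q},{t},{u},{p,u},{q,r},{q,s},{r,t},{s,t},{s,u},{p,s,u},{r,s,t}} W3={{q},{r},{p,r},{q,r},{q,s},{r,s},{r,t},{p,r,s},{r,s,t}}
  W12={{p,u},{q,s},{s,t},{s,u},{p,s,u},{r,s,t}} W13={{p,r},{q,s},{r,s},{p,r,s},{r,s,t}} W23={{q},{q,r},{q,s},{r,t},{r,s,t}}
  W123={{q,s},{r,s,t}}
components per intersection:
  W1: {{p},{s},{p,r},{p,s},{p,u},{q,s},{r,s},{s,t},{s,u},{p,r,s},{p,s,u},{r,s,t}}
  W2: {{q},{q,r},{q,s}} {{t},{r,t},{s,t},{r,s,t}} {{u},{p,u},{s,u},{p,s,u}}
  W3: {{q},{r},{p,r},{q,r},{q,s},{r,s},{r,t},{p,r,s},{r,s,t}}
  W12: {{p,u},{s,u},{p,s,u}} {{q,s}} {{s,t},{r,s,t}}
  W13: {{p,r},{r,s},{p,r,s},{r,s,t}} {{q,s}}
  W23: {{q},{q,r},{q,s}} {{r,t},{r,s,t}}
  W123: {{q,s}} {{r,s,t}}
C dims 5,7,2; δ0: rk 4, SNF 1^4; δ1: rk 2, SNF 1^2
Ȟ^0 = (5 − 4) − 0 = 1, so Ȟ^0 ≅ Z
Ȟ^1 = (7 − 2) − 4 = 1, so Ȟ^1 ≅ Z
Ȟ^2 = (2 − 0) − 2 = 0, so Ȟ^2 ≅ 0

Ȟ^0(U;F) ≅ Z, Ȟ^1(U;F) ≅ Z, Ȟ^2(U;F) ≅ 0


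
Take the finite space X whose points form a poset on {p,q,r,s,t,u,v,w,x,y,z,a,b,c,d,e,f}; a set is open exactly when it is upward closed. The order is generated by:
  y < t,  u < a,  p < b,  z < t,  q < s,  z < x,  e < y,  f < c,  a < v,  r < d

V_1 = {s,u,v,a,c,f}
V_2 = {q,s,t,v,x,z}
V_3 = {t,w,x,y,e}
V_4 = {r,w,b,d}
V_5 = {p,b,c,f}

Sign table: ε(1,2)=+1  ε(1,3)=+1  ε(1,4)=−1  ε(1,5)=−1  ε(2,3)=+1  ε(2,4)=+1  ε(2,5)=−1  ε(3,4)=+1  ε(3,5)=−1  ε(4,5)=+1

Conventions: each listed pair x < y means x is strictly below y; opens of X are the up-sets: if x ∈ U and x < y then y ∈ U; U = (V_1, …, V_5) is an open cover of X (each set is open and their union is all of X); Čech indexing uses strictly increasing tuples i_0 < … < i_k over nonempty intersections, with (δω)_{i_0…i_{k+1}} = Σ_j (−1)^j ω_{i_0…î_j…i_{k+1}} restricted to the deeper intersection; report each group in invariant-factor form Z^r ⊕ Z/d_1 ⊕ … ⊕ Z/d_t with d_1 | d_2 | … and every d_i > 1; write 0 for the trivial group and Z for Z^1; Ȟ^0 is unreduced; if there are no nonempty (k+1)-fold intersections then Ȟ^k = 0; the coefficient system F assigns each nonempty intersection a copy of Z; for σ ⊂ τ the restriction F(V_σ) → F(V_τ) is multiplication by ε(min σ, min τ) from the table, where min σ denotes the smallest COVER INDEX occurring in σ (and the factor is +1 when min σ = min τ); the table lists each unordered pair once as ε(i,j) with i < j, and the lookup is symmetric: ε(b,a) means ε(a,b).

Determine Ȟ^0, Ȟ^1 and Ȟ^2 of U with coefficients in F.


Ȟ^0 ≅ 0; Ȟ^1 ≅ Z/2; Ȟ^2 ≅ 0

cover nerve:
  V12={s,v} V15={c,f} V23={t,x} V34={w} V45={b}
C dims 5,5; δ0: rk 5, SNF 1^4·2
Ȟ^0: (5−5)−0=0 ⇒ 0
Ȟ^1: (5−0)−5=0 plus torsion [2] ⇒ Z/2
Ȟ^2: (0−0)−0=0 ⇒ 0


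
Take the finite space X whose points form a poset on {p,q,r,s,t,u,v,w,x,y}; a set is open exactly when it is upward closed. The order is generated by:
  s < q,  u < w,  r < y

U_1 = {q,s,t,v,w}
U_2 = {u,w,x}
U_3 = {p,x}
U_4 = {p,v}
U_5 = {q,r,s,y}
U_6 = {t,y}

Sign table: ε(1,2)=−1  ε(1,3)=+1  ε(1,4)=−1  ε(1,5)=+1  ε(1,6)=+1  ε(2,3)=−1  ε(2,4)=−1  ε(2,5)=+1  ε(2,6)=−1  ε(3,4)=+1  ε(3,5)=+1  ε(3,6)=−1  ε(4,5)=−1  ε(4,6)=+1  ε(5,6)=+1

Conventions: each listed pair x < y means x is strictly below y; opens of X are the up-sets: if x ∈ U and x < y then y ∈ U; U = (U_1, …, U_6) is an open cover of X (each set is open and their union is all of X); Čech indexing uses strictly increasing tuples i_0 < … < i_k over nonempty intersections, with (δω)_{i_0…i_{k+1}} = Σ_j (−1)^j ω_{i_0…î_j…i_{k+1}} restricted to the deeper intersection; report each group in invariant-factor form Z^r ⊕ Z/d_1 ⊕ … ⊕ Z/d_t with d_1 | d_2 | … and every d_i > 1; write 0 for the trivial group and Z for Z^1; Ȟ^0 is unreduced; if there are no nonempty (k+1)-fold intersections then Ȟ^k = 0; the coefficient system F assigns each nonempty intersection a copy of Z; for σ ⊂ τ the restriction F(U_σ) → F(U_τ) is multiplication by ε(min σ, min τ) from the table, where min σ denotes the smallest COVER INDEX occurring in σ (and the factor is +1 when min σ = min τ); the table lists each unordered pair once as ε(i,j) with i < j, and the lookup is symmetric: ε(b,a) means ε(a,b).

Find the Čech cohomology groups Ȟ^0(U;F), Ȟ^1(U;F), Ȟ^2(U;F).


Ȟ^0 = 0, Ȟ^1 = Z ⊕ Z/2, Ȟ^2 = 0

cover nerve:
  U12={w} U14={v} U15={q,s} U16={t} U23={x} U34={p} U56={y}
C dims 6,7; δ0: rk 6, SNF 1^5·2
Ȟ^0: (6−6)−0=0 ⇒ 0
Ȟ^1: (7−0)−6=1 plus torsion [2] ⇒ Z ⊕ Z/2
Ȟ^2: (0−0)−0=0 ⇒ 0


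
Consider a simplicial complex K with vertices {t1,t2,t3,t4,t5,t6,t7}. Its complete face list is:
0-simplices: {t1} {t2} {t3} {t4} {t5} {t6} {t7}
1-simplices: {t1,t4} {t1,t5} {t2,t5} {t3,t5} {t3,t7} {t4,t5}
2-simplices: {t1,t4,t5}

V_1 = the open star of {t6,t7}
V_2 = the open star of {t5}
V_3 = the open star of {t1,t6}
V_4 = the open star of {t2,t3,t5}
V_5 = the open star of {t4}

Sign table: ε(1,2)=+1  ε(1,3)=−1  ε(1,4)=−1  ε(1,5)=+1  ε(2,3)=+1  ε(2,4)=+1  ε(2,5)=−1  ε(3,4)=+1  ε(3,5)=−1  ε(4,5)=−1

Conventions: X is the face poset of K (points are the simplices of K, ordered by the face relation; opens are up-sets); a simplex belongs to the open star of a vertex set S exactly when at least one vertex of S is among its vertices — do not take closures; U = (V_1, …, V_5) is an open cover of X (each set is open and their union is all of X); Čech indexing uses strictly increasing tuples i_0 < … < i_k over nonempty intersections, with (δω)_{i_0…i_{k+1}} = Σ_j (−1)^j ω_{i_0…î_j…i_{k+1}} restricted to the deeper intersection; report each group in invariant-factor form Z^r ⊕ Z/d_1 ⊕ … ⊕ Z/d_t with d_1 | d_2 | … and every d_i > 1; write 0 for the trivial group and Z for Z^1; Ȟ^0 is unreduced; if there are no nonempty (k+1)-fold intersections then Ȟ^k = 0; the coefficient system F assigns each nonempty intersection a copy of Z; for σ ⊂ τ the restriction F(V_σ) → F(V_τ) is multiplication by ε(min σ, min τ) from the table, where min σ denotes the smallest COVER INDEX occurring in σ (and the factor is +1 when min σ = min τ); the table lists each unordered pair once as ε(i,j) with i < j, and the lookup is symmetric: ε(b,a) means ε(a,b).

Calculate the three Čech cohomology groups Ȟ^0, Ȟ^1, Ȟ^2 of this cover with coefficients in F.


Ȟ^0(U;F) ≅ Z, Ȟ^1(U;F) ≅ Z and Ȟ^2(U;F) ≅ 0

nerve simplices:
  V1={{t6},{t7},{t3,t7}} V2={{t5},{t1,t5},{t2,t5},{t3,t5},{t4,t5},{t1,t4,t5}} V3={{t1},{t6},{t1,t4},{t1,t5},{t1,t4,t5}} V4={{t2},{t3},{t5},{t1,t5},{t2,t5},{t3,t5},{t3,t7},{t4,t5},{t1,t4,t5}} V5={{t4},{t1,t4},{t4,t5},{t1,t4,t5}}
  V13={{t6}} V14={{t3,t7}} V23={{t1,t5},{t1,t4,t5}} V24={{t5},{t1,t5},{t2,t5},{t3,t5},{t4,t5},{t1,t4,t5}} V25={{t4,t5},{t1,t4,t5}} V34={{t1,t5},{t1,t4,t5}} V35={{t1,t4},{t1,t4,t5}} V45={{t4,t5},{t1,t4,t5}}
  V234={{t1,t5},{t1,t4,t5}} V235={{t1,t4,t5}} V245={{t4,t5},{t1,t4,t5}} V345={{t1,t4,t5}}
  V2345={{t1,t4,t5}}
C dims 5,8,4,1; δ0: rk 4, SNF 1^4; δ1: rk 3, SNF 1^3; δ2: rk 1, SNF 1^1
degree 0: 5−4−0 = 1 → Ȟ^0 ≅ Z
degree 1: 8−3−4 = 1 → Ȟ^1 ≅ Z
degree 2: 4−1−3 = 0 → Ȟ^2 ≅ 0


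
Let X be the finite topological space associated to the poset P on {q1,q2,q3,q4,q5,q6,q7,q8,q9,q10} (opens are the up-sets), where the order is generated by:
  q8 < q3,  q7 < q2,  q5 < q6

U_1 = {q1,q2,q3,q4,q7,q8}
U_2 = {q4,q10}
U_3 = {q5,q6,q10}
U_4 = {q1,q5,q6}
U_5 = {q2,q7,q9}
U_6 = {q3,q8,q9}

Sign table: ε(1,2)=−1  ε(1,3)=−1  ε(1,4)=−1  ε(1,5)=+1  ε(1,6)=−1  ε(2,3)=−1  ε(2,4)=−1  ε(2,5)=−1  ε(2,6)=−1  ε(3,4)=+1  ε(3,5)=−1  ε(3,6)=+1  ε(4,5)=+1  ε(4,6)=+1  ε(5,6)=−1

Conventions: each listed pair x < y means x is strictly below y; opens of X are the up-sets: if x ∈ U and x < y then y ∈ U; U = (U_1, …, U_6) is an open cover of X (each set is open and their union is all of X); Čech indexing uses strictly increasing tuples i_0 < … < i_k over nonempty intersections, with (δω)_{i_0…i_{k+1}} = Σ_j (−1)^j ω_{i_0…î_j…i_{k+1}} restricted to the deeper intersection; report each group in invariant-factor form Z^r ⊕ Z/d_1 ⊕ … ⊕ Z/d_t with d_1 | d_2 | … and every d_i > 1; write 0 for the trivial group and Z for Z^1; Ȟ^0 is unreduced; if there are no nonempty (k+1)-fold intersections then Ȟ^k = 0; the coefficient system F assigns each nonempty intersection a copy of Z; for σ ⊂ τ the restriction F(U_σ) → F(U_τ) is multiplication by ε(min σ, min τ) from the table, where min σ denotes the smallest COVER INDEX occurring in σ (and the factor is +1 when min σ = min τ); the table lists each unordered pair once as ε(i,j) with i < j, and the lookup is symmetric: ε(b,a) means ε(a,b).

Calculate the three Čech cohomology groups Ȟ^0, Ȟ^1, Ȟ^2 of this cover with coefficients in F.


intersection data:
  U12={q4} U14={q1} U15={q2,q7} U16={q3,q8} U23={q10} U34={q5,q6} U56={q9}
C dims 6,7; δ0: rk 6, SNF 1^5·2
Ȟ^0 = (6 − 6) − 0 = 0, so Ȟ^0 ≅ 0
Ȟ^1 = (7 − 0) − 6 = 1 plus torsion [2], so Ȟ^1 ≅ Z ⊕ Z/2
Ȟ^2 = (0 − 0) − 0 = 0, so Ȟ^2 ≅ 0

Ȟ^0 = 0, Ȟ^1 = Z ⊕ Z/2 and Ȟ^2 = 0


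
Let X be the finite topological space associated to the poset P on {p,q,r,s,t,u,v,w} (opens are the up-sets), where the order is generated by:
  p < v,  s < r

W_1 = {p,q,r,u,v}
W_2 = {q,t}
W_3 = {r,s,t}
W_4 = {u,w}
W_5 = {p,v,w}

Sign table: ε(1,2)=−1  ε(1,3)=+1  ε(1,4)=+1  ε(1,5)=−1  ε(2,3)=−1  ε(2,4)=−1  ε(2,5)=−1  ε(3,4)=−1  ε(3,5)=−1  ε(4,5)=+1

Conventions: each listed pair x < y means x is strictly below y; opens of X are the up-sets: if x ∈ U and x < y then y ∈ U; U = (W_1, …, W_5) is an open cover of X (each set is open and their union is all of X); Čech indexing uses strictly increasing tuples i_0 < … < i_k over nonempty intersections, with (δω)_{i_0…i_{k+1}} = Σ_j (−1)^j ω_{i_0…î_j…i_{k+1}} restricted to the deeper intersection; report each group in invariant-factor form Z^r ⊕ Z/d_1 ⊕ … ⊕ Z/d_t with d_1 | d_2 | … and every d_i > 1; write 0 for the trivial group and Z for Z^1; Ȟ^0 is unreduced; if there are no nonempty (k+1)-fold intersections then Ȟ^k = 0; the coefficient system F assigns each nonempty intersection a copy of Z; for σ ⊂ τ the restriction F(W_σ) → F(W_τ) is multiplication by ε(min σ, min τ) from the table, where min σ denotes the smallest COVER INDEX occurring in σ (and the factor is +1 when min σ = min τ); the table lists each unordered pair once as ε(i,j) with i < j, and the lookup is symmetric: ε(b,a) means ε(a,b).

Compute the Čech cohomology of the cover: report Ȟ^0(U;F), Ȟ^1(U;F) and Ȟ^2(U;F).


Ȟ^0(U;F) ≅ 0, Ȟ^1(U;F) ≅ Z ⊕ Z/2, Ȟ^2(U;F) ≅ 0

cover nerve:
  W12={q} W13={r} W14={u} W15={p,v} W23={t} W45={w}
C dims 5,6; δ0: rk 5, SNF 1^4·2
Ȟ^0: (5−5)−0=0 ⇒ 0
Ȟ^1: (6−0)−5=1 plus torsion [2] ⇒ Z ⊕ Z/2
Ȟ^2: (0−0)−0=0 ⇒ 0


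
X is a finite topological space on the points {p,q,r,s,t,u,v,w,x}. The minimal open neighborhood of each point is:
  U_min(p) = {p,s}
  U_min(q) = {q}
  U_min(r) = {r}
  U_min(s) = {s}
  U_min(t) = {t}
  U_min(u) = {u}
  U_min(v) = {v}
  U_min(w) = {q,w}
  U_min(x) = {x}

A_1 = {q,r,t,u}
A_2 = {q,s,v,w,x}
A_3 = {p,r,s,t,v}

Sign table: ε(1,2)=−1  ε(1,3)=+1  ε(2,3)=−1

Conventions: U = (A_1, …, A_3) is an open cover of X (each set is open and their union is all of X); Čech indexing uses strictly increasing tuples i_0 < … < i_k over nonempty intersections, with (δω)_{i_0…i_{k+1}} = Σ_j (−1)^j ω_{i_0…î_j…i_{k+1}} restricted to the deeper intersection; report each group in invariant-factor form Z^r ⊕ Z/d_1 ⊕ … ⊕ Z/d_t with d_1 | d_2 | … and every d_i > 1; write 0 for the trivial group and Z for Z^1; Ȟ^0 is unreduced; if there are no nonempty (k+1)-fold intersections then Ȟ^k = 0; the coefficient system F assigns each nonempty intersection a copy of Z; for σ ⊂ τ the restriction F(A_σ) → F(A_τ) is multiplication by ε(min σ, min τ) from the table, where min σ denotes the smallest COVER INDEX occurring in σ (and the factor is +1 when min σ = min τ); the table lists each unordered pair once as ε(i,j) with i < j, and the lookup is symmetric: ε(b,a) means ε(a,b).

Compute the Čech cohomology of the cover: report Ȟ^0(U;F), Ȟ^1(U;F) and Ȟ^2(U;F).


nerve of the cover:
  A12={q} A13={r,t} A23={s,v}
C dims 3,3; δ0: rk 2, SNF 1^2
Ȟ^0 = (3 − 2) − 0 = 1, so Ȟ^0 ≅ Z
Ȟ^1 = (3 − 0) − 2 = 1, so Ȟ^1 ≅ Z
Ȟ^2 = (0 − 0) − 0 = 0, so Ȟ^2 ≅ 0

Ȟ^0 ≅ Z; Ȟ^1 ≅ Z; Ȟ^2 ≅ 0


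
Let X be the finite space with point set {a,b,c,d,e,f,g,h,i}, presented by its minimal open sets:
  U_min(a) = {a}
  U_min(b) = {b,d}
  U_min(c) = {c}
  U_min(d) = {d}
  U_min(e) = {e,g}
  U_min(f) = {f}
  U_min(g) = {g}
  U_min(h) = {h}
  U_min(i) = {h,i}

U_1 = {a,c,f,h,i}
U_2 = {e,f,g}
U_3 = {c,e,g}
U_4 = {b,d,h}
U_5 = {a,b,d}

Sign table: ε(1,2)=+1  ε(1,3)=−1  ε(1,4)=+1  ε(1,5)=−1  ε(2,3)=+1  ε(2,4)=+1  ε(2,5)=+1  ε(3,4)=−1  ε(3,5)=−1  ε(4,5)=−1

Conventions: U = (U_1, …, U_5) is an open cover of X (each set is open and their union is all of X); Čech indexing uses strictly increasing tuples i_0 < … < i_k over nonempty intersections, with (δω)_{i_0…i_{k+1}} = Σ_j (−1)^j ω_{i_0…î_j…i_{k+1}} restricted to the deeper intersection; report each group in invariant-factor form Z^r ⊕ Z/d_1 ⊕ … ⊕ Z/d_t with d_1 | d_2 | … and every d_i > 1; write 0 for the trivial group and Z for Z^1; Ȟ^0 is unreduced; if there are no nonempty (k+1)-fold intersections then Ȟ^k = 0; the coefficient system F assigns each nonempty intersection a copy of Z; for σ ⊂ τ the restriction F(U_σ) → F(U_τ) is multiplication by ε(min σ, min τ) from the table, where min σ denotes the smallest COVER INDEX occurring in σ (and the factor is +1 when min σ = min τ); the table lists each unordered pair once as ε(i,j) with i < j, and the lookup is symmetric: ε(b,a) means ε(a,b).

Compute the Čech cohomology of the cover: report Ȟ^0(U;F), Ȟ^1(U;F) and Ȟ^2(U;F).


Ȟ^0 = 0,  Ȟ^1 = Z ⊕ Z/2,  Ȟ^2 = 0

intersection data:
  U12={f} U13={c} U14={h} U15={a} U23={e,g} U45={b,d}
C dims 5,6; δ0: rk 5, SNF 1^4·2
Ȟ^0 = (5 − 5) − 0 = 0, so Ȟ^0 ≅ 0
Ȟ^1 = (6 − 0) − 5 = 1 plus torsion [2], so Ȟ^1 ≅ Z ⊕ Z/2
Ȟ^2 = (0 − 0) − 0 = 0, so Ȟ^2 ≅ 0


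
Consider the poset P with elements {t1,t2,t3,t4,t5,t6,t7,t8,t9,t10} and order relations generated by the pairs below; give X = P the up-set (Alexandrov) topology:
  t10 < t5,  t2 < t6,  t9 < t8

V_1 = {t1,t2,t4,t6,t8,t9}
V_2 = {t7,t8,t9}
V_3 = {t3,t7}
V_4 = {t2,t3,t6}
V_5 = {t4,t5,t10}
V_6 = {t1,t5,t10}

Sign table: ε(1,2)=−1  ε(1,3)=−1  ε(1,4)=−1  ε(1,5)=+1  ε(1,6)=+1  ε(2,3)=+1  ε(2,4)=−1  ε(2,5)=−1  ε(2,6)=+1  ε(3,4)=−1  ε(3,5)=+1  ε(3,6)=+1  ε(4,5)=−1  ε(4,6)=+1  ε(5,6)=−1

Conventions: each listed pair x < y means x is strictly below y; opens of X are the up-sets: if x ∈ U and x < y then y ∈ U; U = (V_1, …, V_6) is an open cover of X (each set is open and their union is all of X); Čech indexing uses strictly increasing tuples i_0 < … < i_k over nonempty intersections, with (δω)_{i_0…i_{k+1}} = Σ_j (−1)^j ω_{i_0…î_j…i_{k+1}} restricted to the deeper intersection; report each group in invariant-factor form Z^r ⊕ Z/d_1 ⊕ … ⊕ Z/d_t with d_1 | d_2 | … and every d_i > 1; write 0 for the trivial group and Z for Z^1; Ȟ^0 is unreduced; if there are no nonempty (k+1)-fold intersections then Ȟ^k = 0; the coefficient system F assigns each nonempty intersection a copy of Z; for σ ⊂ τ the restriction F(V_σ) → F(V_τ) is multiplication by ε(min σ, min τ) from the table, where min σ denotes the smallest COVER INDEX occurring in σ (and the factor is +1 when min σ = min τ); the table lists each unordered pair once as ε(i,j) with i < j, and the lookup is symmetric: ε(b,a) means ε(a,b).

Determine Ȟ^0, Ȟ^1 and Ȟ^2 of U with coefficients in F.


Ȟ^0 = 0; Ȟ^1 = Z ⊕ Z/2; Ȟ^2 = 0

nonempty intersections:
  V12={t8,t9} V14={t2,t6} V15={t4} V16={t1} V23={t7} V34={t3} V56={t5,t10}
C dims 6,7; δ0: rk 6, SNF 1^5·2
Ȟ^0: (6−6)−0=0 ⇒ 0
Ȟ^1: (7−0)−6=1 plus torsion [2] ⇒ Z ⊕ Z/2
Ȟ^2: (0−0)−0=0 ⇒ 0


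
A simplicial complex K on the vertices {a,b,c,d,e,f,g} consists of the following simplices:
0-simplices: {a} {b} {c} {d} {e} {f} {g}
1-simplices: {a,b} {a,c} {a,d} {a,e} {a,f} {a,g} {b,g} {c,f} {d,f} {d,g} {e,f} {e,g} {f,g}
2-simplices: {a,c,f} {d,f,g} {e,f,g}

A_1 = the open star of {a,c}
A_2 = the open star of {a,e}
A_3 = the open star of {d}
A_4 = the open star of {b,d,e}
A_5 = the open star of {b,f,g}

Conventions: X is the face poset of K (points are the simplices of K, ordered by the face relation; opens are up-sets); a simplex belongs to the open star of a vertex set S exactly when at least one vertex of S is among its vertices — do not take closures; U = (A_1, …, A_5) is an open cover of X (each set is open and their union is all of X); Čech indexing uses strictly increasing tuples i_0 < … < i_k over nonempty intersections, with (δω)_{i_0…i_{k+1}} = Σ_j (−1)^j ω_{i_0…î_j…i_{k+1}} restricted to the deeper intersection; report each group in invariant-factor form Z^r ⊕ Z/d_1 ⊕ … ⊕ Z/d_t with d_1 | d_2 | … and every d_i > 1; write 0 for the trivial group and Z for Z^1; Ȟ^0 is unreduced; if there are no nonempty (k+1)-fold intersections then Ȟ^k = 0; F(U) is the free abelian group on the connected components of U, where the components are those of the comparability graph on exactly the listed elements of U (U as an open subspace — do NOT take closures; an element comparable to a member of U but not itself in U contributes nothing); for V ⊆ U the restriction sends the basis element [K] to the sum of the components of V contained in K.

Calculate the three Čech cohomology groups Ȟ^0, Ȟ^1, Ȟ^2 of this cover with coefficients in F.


cover nerve:
  A1={{a},{c},{a,b},{a,c},{a,d},{a,e},{a,f},{a,g},{c,f},{a,c,f}} A2={{a},{e},{a,b},{a,c},{a,d},{a,e},{a,f},{a,g},{e,f},{e,g},{a,c,f},{e,f,g}} A3={{d},{a,d},{d,f},{d,g},{d,f,g}} A4={{b},{d},{e},{a,b},{a,d},{a,e},{b,g},{d,f},{d,g},{e,f},{e,g},{d,f,g},{e,f,g}} A5={{b},{f},{g},{a,b},{a,f},{a,g},{b,g},{c,f},{d,f},{d,g},{e,f},{e,g},{f,g},{a,c,f},{d,f,g},{e,f,g}}
  A12={{a},{a,b},{a,c},{a,d},{a,e},{a,f},{a,g},{a,c,f}} A13={{a,d}} A14={{a,b},{a,d},{a,e}} A15={{a,b},{a,f},{a,g},{c,f},{a,c,f}} A23={{a,d}} A24={{e},{a,b},{a,d},{a,e},{e,f},{e,g},{e,f,g}} A25={{a,b},{a,f},{a,g},{e,f},{e,g},{a,c,f},{e,f,g}} A34={{d},{a,d},{d,f},{d,g},{d,f,g}} A35={{d,f},{d,g},{d,f,g}} A45={{b},{a,b},{b,g},{d,f},{d,g},{e,f},{e,g},{d,f,g},{e,f,g}}
  A123={{a,d}} A124={{a,b},{a,d},{a,e}} A125={{a,b},{a,f},{a,g},{a,c,f}} A134={{a,d}} A145={{a,b}} A234={{a,d}} A245={{a,b},{e,f},{e,g},{e,f,g}} A345={{d,f},{d,g},{d,f,g}}
  A1234={{a,d}} A1245={{a,b}}
components per intersection:
  A1: {{a},{c},{a,b},{a,c},{a,d},{a,e},{a,f},{a,g},{c,f},{a,c,f}}
  A2: {{a},{e},{a,b},{a,c},{a,d},{a,e},{a,f},{a,g},{e,f},{e,g},{a,c,f},{e,f,g}}
  A3: {{d},{a,d},{d,f},{d,g},{d,f,g}}
  A4: {{b},{a,b},{b,g}} {{d},{a,d},{d,f},{d,g},{d,f,g}} {{e},{a,e},{e,f},{e,g},{e,f,g}}
  A5: {{b},{f},{g},{a,b},{a,f},{a,g},{b,g},{c,f},{d,f},{d,g},{e,f},{e,g},{f,g},{a,c,f},{d,f,g},{e,f,g}}
  A12: {{a},{a,b},{a,c},{a,d},{a,e},{a,f},{a,g},{a,c,f}}
  A13: {{a,d}}
  A14: {{a,b}} {{a,d}} {{a,e}}
  A15: {{a,b}} {{a,f},{c,f},{a,c,f}} {{a,g}}
  A23: {{a,d}}
  A24: {{e},{a,e},{e,f},{e,g},{e,f,g}} {{a,b}} {{a,d}}
  A25: {{a,b}} {{a,f},{a,c,f}} {{a,g}} {{e,f},{e,g},{e,f,g}}
  A34: {{d},{a,d},{d,f},{d,g},{d,f,g}}
  A35: {{d,f},{d,g},{d,f,g}}
  A45: {{b},{a,b},{b,g}} {{d,f},{d,g},{d,f,g}} {{e,f},{e,g},{e,f,g}}
  A123: {{a,d}}
  A124: {{a,b}} {{a,d}} {{a,e}}
  A125: {{a,b}} {{a,f},{a,c,f}} {{a,g}}
  A134: {{a,d}}
  A145: {{a,b}}
  A234: {{a,d}}
  A245: {{a,b}} {{e,f},{e,g},{e,f,g}}
  A345: {{d,f},{d,g},{d,f,g}}
  A1234: {{a,d}}
  A1245: {{a,b}}
C dims 7,21,13,2; δ0: rk 6, SNF 1^6; δ1: rk 11, SNF 1^11; δ2: rk 2, SNF 1^2
Ȟ^0: (7−6)−0=1 ⇒ Z
Ȟ^1: (21−11)−6=4 ⇒ Z^4
Ȟ^2: (13−2)−11=0 ⇒ 0

Ȟ^0 = Z,  Ȟ^1 = Z^4,  Ȟ^2 = 0


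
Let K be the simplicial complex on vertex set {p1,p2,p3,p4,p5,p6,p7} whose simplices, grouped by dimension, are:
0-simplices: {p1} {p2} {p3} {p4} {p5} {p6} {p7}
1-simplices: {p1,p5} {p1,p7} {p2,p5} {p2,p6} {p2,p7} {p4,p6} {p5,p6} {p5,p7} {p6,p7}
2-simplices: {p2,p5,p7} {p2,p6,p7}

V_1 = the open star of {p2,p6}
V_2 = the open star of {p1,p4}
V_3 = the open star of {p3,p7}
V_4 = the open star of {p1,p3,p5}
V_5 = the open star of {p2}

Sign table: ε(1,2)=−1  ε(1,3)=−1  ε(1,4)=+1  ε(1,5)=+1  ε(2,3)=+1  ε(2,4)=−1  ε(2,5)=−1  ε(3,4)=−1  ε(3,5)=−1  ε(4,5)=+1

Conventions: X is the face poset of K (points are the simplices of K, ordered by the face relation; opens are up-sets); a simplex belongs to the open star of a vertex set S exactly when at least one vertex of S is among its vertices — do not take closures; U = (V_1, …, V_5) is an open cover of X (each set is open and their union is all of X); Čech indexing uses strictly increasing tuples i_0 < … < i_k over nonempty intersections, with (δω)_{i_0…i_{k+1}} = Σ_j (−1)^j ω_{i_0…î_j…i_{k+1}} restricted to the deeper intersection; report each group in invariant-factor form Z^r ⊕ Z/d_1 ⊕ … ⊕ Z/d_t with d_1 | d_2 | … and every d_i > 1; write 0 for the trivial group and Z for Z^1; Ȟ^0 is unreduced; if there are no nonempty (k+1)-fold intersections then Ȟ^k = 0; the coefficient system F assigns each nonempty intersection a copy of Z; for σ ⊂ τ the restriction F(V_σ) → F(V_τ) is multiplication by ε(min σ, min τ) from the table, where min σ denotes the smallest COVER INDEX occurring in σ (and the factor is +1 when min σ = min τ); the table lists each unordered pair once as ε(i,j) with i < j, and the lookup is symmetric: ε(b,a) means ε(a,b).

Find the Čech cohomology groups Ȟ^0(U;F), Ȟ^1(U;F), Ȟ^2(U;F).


nonempty overlaps:
  V1={{p2},{p6},{p2,p5},{p2,p6},{p2,p7},{p4,p6},{p5,p6},{p6,p7},{p2,p5,p7},{p2,p6,p7}} V2={{p1},{p4},{p1,p5},{p1,p7},{p4,p6}} V3={{p3},{p7},{p1,p7},{p2,p7},{p5,p7},{p6,p7},{p2,p5,p7},{p2,p6,p7}} V4={{p1},{p3},{p5},{p1,p5},{p1,p7},{p2,p5},{p5,p6},{p5,p7},{p2,p5,p7}} V5={{p2},{p2,p5},{p2,p6},{p2,p7},{p2,p5,p7},{p2,p6,p7}}
  V12={{p4,p6}} V13={{p2,p7},{p6,p7},{p2,p5,p7},{p2,p6,p7}} V14={{p2,p5},{p5,p6},{p2,p5,p7}} V15={{p2},{p2,p5},{p2,p6},{p2,p7},{p2,p5,p7},{p2,p6,p7}} V23={{p1,p7}} V24={{p1},{p1,p5},{p1,p7}} V34={{p3},{p1,p7},{p5,p7},{p2,p5,p7}} V35={{p2,p7},{p2,p5,p7},{p2,p6,p7}} V45={{p2,p5},{p2,p5,p7}}
  V134={{p2,p5,p7}} V135={{p2,p7},{p2,p5,p7},{p2,p6,p7}} V145={{p2,p5},{p2,p5,p7}} V234={{p1,p7}} V345={{p2,p5,p7}}
  V1345={{p2,p5,p7}}
C dims 5,9,5,1; δ0: rk 4, SNF 1^4; δ1: rk 4, SNF 1^4; δ2: rk 1, SNF 1^1
degree 0: 5−4−0 = 1 → Ȟ^0 ≅ Z
degree 1: 9−4−4 = 1 → Ȟ^1 ≅ Z
degree 2: 5−1−4 = 0 → Ȟ^2 ≅ 0

Ȟ^0 = Z,  Ȟ^1 = Z,  Ȟ^2 = 0


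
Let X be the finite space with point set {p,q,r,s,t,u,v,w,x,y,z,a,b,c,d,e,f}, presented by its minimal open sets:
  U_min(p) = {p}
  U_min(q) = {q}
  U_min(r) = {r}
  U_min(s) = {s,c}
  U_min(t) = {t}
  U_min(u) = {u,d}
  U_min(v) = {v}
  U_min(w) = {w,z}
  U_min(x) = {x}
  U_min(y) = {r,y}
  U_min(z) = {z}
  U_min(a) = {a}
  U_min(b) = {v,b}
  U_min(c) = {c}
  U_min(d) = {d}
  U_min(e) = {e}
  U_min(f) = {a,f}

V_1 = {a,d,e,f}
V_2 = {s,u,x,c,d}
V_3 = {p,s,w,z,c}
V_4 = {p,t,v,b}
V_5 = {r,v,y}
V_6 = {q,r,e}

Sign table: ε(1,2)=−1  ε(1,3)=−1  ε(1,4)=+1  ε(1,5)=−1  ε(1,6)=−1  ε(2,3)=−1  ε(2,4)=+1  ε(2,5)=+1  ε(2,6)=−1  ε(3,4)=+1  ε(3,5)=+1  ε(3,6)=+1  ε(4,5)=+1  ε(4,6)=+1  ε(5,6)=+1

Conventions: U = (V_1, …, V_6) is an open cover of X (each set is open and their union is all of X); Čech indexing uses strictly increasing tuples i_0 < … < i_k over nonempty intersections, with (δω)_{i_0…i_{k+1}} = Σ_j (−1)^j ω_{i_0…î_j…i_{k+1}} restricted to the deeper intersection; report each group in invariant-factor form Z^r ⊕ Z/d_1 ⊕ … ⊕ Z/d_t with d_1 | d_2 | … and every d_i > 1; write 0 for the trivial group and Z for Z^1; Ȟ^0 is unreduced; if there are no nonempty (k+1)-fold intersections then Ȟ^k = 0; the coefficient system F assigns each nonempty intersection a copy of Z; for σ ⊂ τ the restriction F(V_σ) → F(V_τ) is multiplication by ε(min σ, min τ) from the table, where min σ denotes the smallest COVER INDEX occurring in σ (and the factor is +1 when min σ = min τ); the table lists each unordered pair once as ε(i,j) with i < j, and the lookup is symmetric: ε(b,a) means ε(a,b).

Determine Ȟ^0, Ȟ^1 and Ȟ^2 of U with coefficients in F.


Ȟ^0 ≅ 0, Ȟ^1 ≅ Z/2, Ȟ^2 ≅ 0

intersection data:
  V12={d} V16={e} V23={s,c} V34={p} V45={v} V56={r}
C dims 6,6; δ0: rk 6, SNF 1^5·2
Ȟ^0 = (6 − 6) − 0 = 0, so Ȟ^0 ≅ 0
Ȟ^1 = (6 − 0) − 6 = 0 plus torsion [2], so Ȟ^1 ≅ Z/2
Ȟ^2 = (0 − 0) − 0 = 0, so Ȟ^2 ≅ 0


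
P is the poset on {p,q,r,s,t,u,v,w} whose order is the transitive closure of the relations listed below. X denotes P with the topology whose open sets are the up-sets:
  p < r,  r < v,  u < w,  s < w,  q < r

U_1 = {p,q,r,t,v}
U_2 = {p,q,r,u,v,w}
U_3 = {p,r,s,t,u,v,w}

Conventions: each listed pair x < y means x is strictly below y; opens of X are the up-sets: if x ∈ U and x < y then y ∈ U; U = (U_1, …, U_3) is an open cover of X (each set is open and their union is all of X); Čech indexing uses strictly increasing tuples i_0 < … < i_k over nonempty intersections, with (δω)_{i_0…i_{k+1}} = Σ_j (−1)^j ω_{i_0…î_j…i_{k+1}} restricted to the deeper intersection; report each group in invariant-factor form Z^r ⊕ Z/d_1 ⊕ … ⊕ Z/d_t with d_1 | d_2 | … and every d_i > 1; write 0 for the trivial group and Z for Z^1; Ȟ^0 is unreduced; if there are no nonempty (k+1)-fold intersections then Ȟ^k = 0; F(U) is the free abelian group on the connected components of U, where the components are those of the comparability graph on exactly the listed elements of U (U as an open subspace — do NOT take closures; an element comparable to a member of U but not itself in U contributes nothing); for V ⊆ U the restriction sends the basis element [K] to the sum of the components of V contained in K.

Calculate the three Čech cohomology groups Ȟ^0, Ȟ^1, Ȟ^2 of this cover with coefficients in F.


nonempty intersections:
  U12={p,q,r,v} U13={p,r,t,v} U23={p,r,u,v,w}
  U123={p,r,v}
components per intersection:
  U1: {p,q,r,v} {t}
  U2: {p,q,r,v} {u,w}
  U3: {p,r,v} {s,u,w} {t}
  U12: {p,q,r,v}
  U13: {p,r,v} {t}
  U23: {p,r,v} {u,w}
  U123: {p,r,v}
C dims 7,5,1; δ0: rk 4, SNF 1^4; δ1: rk 1, SNF 1^1
Ȟ^0: (7−4)−0=3 ⇒ Z^3
Ȟ^1: (5−1)−4=0 ⇒ 0
Ȟ^2: (1−0)−1=0 ⇒ 0

Ȟ^0(U;F) ≅ Z^3, Ȟ^1(U;F) ≅ 0, Ȟ^2(U;F) ≅ 0
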